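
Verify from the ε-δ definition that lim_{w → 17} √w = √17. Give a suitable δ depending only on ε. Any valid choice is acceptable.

δ = min(17, √17·ε)

Let ε > 0 be given. We want δ > 0 such that 0 < |w − 17| < δ implies |√w − √17| < ε.
Multiplying by the conjugate, |√w − √17| = |w − 17|/(√w + √17).
Restrict δ ≤ 17 so that |w − 17| < 17 forces w > 0, and then √w + √17 > √17.
Hence |√w − √17| < |w − 17|/√17, which is < ε once |w − 17| < √17·ε.
Take δ = min(17, √17·ε). If 0 < |w − 17| < δ then w > 0 and |√w − √17| < |w − 17|/√17 < ε.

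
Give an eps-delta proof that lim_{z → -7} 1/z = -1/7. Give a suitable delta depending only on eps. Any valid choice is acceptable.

delta = min(7/2, (49/2)eps)

Let eps > 0 be given. We seek delta > 0 such that 0 < |z + 7| < delta implies |1/z + 1/7| < eps.
|1/z + 1/7| = |-7 − z|/(7·|z|) = |z + 7|/(7|z|).
Require delta ≤ 7/2 so that |z| > 7 − 7/2 = 7/2, hence 7|z| > 49/2.
Then |1/z + 1/7| < |z + 7|/(49/2), which is < eps when |z + 7| < (49/2)eps.
Take delta = min(7/2, (49/2)eps). Then 0 < |z + 7| < delta gives both |z + 7| < 7/2 and |z + 7| < (49/2)eps, so |1/z + 1/7| < eps.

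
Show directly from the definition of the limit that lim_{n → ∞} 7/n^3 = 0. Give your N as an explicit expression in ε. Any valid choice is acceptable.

N = (7/ε)^{1/3}

Suppose ε > 0. For n ≥ 1, |7/n^3 − 0| = 7/n^3.
7/n^3 < ε ⇔ n^3 > 7/ε ⇔ n > (7/ε)^{1/3}.
Take N = (7/ε)^{1/3}. Then n > N implies 7/n^3 < ε.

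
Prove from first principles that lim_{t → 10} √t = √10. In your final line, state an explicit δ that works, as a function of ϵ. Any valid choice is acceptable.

Let ϵ > 0. We want δ > 0 such that 0 < |t − 10| < δ implies |√t − √10| < ϵ.
Multiplying by the conjugate, |√t − √10| = |t − 10|/(√t + √10).
Restrict δ ≤ 10 so that |t − 10| < 10 forces t > 0, and then √t + √10 > √10.
Hence |√t − √10| < |t − 10|/√10, which is < ϵ once |t − 10| < √10·ϵ.
Take δ = min(10, √10·ϵ). If 0 < |t − 10| < δ then t > 0 and |√t − √10| < |t − 10|/√10 < ϵ.

δ = min(10, √10·ϵ)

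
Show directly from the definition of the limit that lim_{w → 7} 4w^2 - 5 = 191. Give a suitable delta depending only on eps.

Let eps > 0. We want delta > 0 such that 0 < |w − 7| < delta implies |(4w^2 - 5) − 191| < eps.
(4w^2 - 5) − 191 = 4w^2 - 196 = (w − 7)(4w + 28).
So |(4w^2 - 5) − 191| = |w − 7|·|4w + 28|.
Require delta ≤ 2. Then |w − 7| < 2 gives |w| < 9, and by the triangle inequality |4w + 28| ≤ 4·9 + 28 = 64.
Hence |(4w^2 - 5) − 191| ≤ 64|w − 7| < eps provided |w − 7| < eps/64.
Choosing delta = min(2, eps/64) ensures both conditions, hence |(4w^2 - 5) − 191| < eps.

delta = min(2, eps/64)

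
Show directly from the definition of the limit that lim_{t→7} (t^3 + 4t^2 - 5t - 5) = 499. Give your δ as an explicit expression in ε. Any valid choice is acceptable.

Let ε > 0 be given. We want δ > 0 such that 0 < |t − 7| < δ implies |(t^3 + 4t^2 - 5t - 5) − 499| < ε.
(t^3 + 4t^2 - 5t - 5) − 499 = t^3 + 4t^2 - 5t - 504 = (t − 7)(t^2 + 11t + 72).
So |(t^3 + 4t^2 - 5t - 5) − 499| = |t − 7|·|t^2 + 11t + 72|.
Require δ ≤ 2. Then |t − 7| < 2 gives |t| < 9, and by the triangle inequality |t^2 + 11t + 72| ≤ 9^2 + 11·9 + 72 = 252.
Hence |(t^3 + 4t^2 - 5t - 5) − 499| ≤ 252|t − 7| < ε provided |t − 7| < ε/252.
Take δ = min(2, ε/252). Then 0 < |t − 7| < δ gives both |t − 7| < 2 and |t − 7| < ε/252, so |(t^3 + 4t^2 - 5t - 5) − 499| < ε.

δ = min(2, ε/252)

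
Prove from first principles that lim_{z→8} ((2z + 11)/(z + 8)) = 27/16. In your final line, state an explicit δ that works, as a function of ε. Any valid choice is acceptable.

Suppose ε > 0. We want δ > 0 with 0 < |z − 8| < δ ⇒ |(2z + 11)/(z + 8) − (27/16)| < ε.
Combining over a common denominator, (2z + 11)/(z + 8) − (27/16) = [(2z + 11)·16 − 27·(z + 8)] / [16·(z + 8)] = 5(z − 8) / (16(z + 8)).
So |(2z + 11)/(z + 8) − (27/16)| = 5|z − 8| / (16·|z + 8|).
Restrict δ ≤ 8. Then |z − 8| < 8 gives |z + 8| = |(z − 8) + 16| ≥ 16 − 8 = 8.
Hence |(2z + 11)/(z + 8) − (27/16)| < 5|z − 8|/(16·8) = (5/128)|z − 8|, which is < ε once |z − 8| < (128/5)ε.
Take δ = min(8, (128/5)ε). Then 0 < |z − 8| < δ forces both bounds, so |(2z + 11)/(z + 8) − (27/16)| < ε.

δ = min(8, (128/5)ε)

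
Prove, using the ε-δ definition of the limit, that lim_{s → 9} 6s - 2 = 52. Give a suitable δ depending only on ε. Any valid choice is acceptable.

Fix ε > 0. We need δ > 0 so that 0 < |s − 9| < δ implies |(6s - 2) − 52| < ε.
Since (6s - 2) − 52 = 6(s − 9), we have |(6s - 2) − 52| = 6|s − 9|.
So 6|s − 9| < ε exactly when |s − 9| < ε/6.
Take δ = ε/6. If 0 < |s − 9| < δ then |(6s - 2) − 52| = 6|s − 9| < 6·(ε/6) = ε.

δ = ε/6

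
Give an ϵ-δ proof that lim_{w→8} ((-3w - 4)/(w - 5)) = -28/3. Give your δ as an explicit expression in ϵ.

δ = min(3/2, (9/38)ϵ)

Suppose ϵ > 0. We want δ > 0 with 0 < |w − 8| < δ ⇒ |(-3w - 4)/(w - 5) + 28/3| < ϵ.
Combining over a common denominator, (-3w - 4)/(w - 5) + 28/3 = [(-3w - 4)·3 − (-28)·(w - 5)] / [3·(w - 5)] = 19(w − 8) / (3(w - 5)).
So |(-3w - 4)/(w - 5) + 28/3| = 19|w − 8| / (3·|w − 5|).
Require δ ≤ 3/2, so |w − 5| ≥ |3| − |w − 8| > 3 − 3/2 = 3/2.
Hence |(-3w - 4)/(w - 5) + 28/3| < 19|w − 8|/(3·(3/2)) = (38/9)|w − 8|, which is < ϵ once |w − 8| < (9/38)ϵ.
Take δ = min(3/2, (9/38)ϵ). Then 0 < |w − 8| < δ forces both bounds, so |(-3w - 4)/(w - 5) + 28/3| < ϵ.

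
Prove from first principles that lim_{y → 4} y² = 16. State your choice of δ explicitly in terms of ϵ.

Fix ϵ > 0. We seek δ > 0 with 0 < |y − 4| < δ ⇒ |y² − 16| < ϵ.
Factor: y² − 16 = (y − 4)(y + 4), so |y² − 16| = |y − 4|·|y + 4|.
Restrict δ ≤ 1. Then |y − 4| < 1 gives |y| < 5, so by the triangle inequality |y + 4| ≤ 5 + 4 = 9.
Hence |y² − 16| ≤ 9|y − 4|, which is < ϵ once |y − 4| < ϵ/9.
Take δ = min(1, ϵ/9). If 0 < |y − 4| < δ then both bounds hold and |y² − 16| ≤ 9|y − 4| < 9·(ϵ/9) = ϵ.

δ = min(1, ϵ/9)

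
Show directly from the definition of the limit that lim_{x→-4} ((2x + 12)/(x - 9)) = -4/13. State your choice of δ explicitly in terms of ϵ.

Suppose ϵ > 0. We want δ > 0 with 0 < |x + 4| < δ ⇒ |(2x + 12)/(x - 9) + 4/13| < ϵ.
Combining over a common denominator, (2x + 12)/(x - 9) + 4/13 = [(2x + 12)·(-13) − 4·(x - 9)] / [(-13)·(x - 9)] = -30(x + 4) / ((-13)(x - 9)).
So |(2x + 12)/(x - 9) + 4/13| = 30|x + 4| / (13·|x − 9|).
Require δ ≤ 13/2, so |x − 9| ≥ |-13| − |x + 4| > 13 − 13/2 = 13/2.
Hence |(2x + 12)/(x - 9) + 4/13| < 30|x + 4|/(13·(13/2)) = (60/169)|x + 4|, which is < ϵ once |x + 4| < (169/60)ϵ.
Take δ = min(13/2, (169/60)ϵ). Then 0 < |x + 4| < δ forces both bounds, so |(2x + 12)/(x - 9) + 4/13| < ϵ.

δ = min(13/2, (169/60)ϵ)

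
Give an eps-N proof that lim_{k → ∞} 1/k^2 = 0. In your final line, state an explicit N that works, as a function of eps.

Suppose eps > 0. For k ≥ 1, |1/k^2 − 0| = 1/k^2.
1/k^2 < eps ⇔ k^2 > 1/eps ⇔ k > (1/eps)^{1/2}.
Take N = (1/eps)^{1/2}. Then k > N implies 1/k^2 < eps.

N = (1/eps)^{1/2}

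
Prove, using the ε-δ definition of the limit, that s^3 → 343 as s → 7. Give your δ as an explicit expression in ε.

Fix ε > 0. We seek δ > 0 with 0 < |s − 7| < δ ⇒ |s^3 − 343| < ε.
Factor: s^3 − 343 = (s − 7)(s^2 + 7s + 49), so |s^3 − 343| = |s − 7|·|s^2 + 7s + 49|.
Restrict δ ≤ 2. Then |s − 7| < 2 gives |s| < 9, so by the triangle inequality |s^2 + 7s + 49| ≤ 9^2 + 7·9 + 49 = 193.
Hence |s^3 − 343| ≤ 193|s − 7|, which is < ε once |s − 7| < ε/193.
Take δ = min(2, ε/193). If 0 < |s − 7| < δ then both bounds hold and |s^3 − 343| ≤ 193|s − 7| < 193·(ε/193) = ε.

δ = min(2, ε/193)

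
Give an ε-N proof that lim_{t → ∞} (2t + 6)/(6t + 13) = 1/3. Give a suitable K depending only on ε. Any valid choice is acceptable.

K = (5/18)/ε

Let ε > 0 be given. We seek K > 0 such that t > K implies |(2t + 6)/(6t + 13) − (1/3)| < ε.
(2t + 6)/(6t + 13) − (1/3) = (6(2t + 6) − 2(6t + 13)) / (6(6t + 13)) = 10/(6(6t + 13)).
For t > 0 we have 6t + 13 > 6t, so |(2t + 6)/(6t + 13) − (1/3)| = 10/(6(6t + 13)) < 10/(6·6t) = (5/18)/t.
Thus |(2t + 6)/(6t + 13) − (1/3)| < ε whenever t > (5/18)/ε.
Take K = (5/18)/ε. If t > K then |(2t + 6)/(6t + 13) − (1/3)| < (5/18)/t < ε.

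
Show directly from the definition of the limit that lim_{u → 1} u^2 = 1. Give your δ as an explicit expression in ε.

Let ε > 0. We seek δ > 0 with 0 < |u − 1| < δ ⇒ |u^2 − 1| < ε.
Factor: u^2 − 1 = (u − 1)(u + 1), so |u^2 − 1| = |u − 1|·|u + 1|.
Impose δ ≤ 1 so that |u| < 2; then |u + 1| ≤ 3.
Hence |u^2 − 1| ≤ 3|u − 1|, which is < ε once |u − 1| < ε/3.
Take δ = min(1, ε/3). If 0 < |u − 1| < δ then both bounds hold and |u^2 − 1| ≤ 3|u − 1| < 3·(ε/3) = ε.

δ = min(1, ε/3)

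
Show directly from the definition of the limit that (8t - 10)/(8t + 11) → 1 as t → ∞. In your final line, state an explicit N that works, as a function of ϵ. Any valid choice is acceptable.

N = (21/8)/ϵ

Let ϵ > 0 be given. We seek N > 0 such that t > N implies |(8t - 10)/(8t + 11) − 1| < ϵ.
(8t - 10)/(8t + 11) − 1 = (8(8t - 10) − 8(8t + 11)) / (8(8t + 11)) = -168/(8(8t + 11)).
For t > 0 we have 8t + 11 > 8t, so |(8t - 10)/(8t + 11) − 1| = 168/(8(8t + 11)) < 168/(8·8t) = (21/8)/t.
Thus |(8t - 10)/(8t + 11) − 1| < ϵ whenever t > (21/8)/ϵ.
Take N = (21/8)/ϵ. If t > N then |(8t - 10)/(8t + 11) − 1| < (21/8)/t < ϵ.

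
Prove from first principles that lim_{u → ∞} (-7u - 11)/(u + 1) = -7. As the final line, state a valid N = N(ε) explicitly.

N = 4/ε

Let ε > 0 be given. We seek N > 0 such that u > N implies |(-7u - 11)/(u + 1) + 7| < ε.
(-7u - 11)/(u + 1) + 7 = ((-7u - 11) − (-7)(u + 1)) / ((u + 1)) = -4/((u + 1)).
For u > 0 we have u + 1 > u, so |(-7u - 11)/(u + 1) + 7| = 4/((u + 1)) < 4/(u) = 4/u.
Thus |(-7u - 11)/(u + 1) + 7| < ε whenever u > 4/ε.
Take N = 4/ε. If u > N then |(-7u - 11)/(u + 1) + 7| < 4/u < ε.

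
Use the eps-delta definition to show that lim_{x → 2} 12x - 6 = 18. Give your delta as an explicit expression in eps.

Let eps > 0. We need delta > 0 so that 0 < |x − 2| < delta implies |(12x - 6) − 18| < eps.
|(12x - 6) − 18| = |12x - 24| = 12|x − 2|.
Thus it suffices that |x − 2| < eps/12.
Choosing delta = eps/12 gives |(12x - 6) − 18| = 12|x − 2| < eps whenever |x − 2| < delta.

delta = eps/12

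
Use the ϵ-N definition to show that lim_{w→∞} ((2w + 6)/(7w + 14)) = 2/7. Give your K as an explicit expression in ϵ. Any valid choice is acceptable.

K = (2/7)/ϵ

Suppose ϵ > 0. We seek K > 0 such that w > K implies |(2w + 6)/(7w + 14) − (2/7)| < ϵ.
(2w + 6)/(7w + 14) − (2/7) = (7(2w + 6) − 2(7w + 14)) / (7(7w + 14)) = 14/(7(7w + 14)).
For w > 0 we have 7w + 14 > 7w, so |(2w + 6)/(7w + 14) − (2/7)| = 14/(7(7w + 14)) < 14/(7·7w) = (2/7)/w.
Thus |(2w + 6)/(7w + 14) − (2/7)| < ϵ whenever w > (2/7)/ϵ.
Take K = (2/7)/ϵ. If w > K then |(2w + 6)/(7w + 14) − (2/7)| < (2/7)/w < ϵ.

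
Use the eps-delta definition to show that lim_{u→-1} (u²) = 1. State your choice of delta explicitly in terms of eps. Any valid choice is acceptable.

delta = min(1, eps/3)

Fix eps > 0. We seek delta > 0 with 0 < |u + 1| < delta ⇒ |u² − 1| < eps.
Factor: u² − 1 = (u + 1)(u - 1), so |u² − 1| = |u + 1|·|u - 1|.
Restrict delta ≤ 1. Then |u + 1| < 1 gives |u| < 2, so by the triangle inequality |u - 1| ≤ 2 + 1 = 3.
Hence |u² − 1| ≤ 3|u + 1|, which is < eps once |u + 1| < eps/3.
Take delta = min(1, eps/3). If 0 < |u + 1| < delta then both bounds hold and |u² − 1| ≤ 3|u + 1| < 3·(eps/3) = eps.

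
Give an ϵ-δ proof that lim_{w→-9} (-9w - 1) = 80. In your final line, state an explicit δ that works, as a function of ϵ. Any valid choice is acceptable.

Let ϵ > 0 be given. We need δ > 0 so that 0 < |w + 9| < δ implies |(-9w - 1) − 80| < ϵ.
|(-9w - 1) − 80| = |-9w - 81| = 9|w + 9|.
Thus it suffices that |w + 9| < ϵ/9.
Take δ = ϵ/9. If 0 < |w + 9| < δ then |(-9w - 1) − 80| = 9|w + 9| < 9·(ϵ/9) = ϵ.

δ = ϵ/9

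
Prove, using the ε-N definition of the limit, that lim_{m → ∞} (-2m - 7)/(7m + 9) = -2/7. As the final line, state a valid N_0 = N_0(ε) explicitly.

Let ε > 0 be given. For m ≥ 1, |(-2m - 7)/(7m + 9) + 2/7| = |-31|/(7(7m + 9)) = 31/(7(7m + 9)).
Since 7m + 9 ≥ 7m for m ≥ 1, this is ≤ 31/(7·7m) = (31/49)/m.
So |(-2m - 7)/(7m + 9) + 2/7| < ε whenever m > (31/49)/ε.
Take N_0 = (31/49)/ε. If m > N_0 then |(-2m - 7)/(7m + 9) + 2/7| ≤ (31/49)/m < ε.

N_0 = (31/49)/ε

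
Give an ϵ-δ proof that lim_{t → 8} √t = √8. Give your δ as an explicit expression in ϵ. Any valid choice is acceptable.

Let ϵ > 0. We want δ > 0 such that 0 < |t − 8| < δ implies |√t − √8| < ϵ.
Multiplying by the conjugate, |√t − √8| = |t − 8|/(√t + √8).
Restrict δ ≤ 8 so that |t − 8| < 8 forces t > 0, and then √t + √8 > √8.
Hence |√t − √8| < |t − 8|/√8, which is < ϵ once |t − 8| < √8·ϵ.
Take δ = min(8, √8·ϵ). If 0 < |t − 8| < δ then t > 0 and |√t − √8| < |t − 8|/√8 < ϵ.

δ = min(8, √8·ϵ)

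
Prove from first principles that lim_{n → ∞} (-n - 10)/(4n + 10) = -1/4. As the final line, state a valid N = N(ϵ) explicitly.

N = (15/8)/ϵ

Let ϵ > 0. For n ≥ 1, |(-n - 10)/(4n + 10) + 1/4| = |-30|/(4(4n + 10)) = 30/(4(4n + 10)).
Since 4n + 10 ≥ 4n for n ≥ 1, this is ≤ 30/(4·4n) = (15/8)/n.
So |(-n - 10)/(4n + 10) + 1/4| < ϵ whenever n > (15/8)/ϵ.
Take N = (15/8)/ϵ. If n > N then |(-n - 10)/(4n + 10) + 1/4| ≤ (15/8)/n < ϵ.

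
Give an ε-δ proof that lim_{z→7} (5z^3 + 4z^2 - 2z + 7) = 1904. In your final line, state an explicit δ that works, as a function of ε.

δ = min(1, ε/903)

Fix ε > 0. We want δ > 0 such that 0 < |z − 7| < δ implies |(5z^3 + 4z^2 - 2z + 7) − 1904| < ε.
(5z^3 + 4z^2 - 2z + 7) − 1904 = 5z^3 + 4z^2 - 2z - 1897 = (z − 7)(5z^2 + 39z + 271).
So |(5z^3 + 4z^2 - 2z + 7) − 1904| = |z − 7|·|5z^2 + 39z + 271|.
Require δ ≤ 1. Then |z − 7| < 1 gives |z| < 8, and by the triangle inequality |5z^2 + 39z + 271| ≤ 5·8^2 + 39·8 + 271 = 903.
Hence |(5z^3 + 4z^2 - 2z + 7) − 1904| ≤ 903|z − 7| < ε provided |z − 7| < ε/903.
Choosing δ = min(1, ε/903) ensures both conditions, hence |(5z^3 + 4z^2 - 2z + 7) − 1904| < ε.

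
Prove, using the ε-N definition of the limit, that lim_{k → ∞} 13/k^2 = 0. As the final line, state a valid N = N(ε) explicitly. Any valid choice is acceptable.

N = (13/ε)^{1/2}

Fix ε > 0. For k ≥ 1, |13/k^2 − 0| = 13/k^2.
13/k^2 < ε ⇔ k^2 > 13/ε ⇔ k > (13/ε)^{1/2}.
Take N = (13/ε)^{1/2}. Then k > N implies 13/k^2 < ε.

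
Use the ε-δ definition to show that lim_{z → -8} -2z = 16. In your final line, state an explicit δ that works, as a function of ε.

Suppose ε > 0. We need δ > 0 so that 0 < |z + 8| < δ implies |(-2z) − 16| < ε.
|(-2z) − 16| = |-2z - 16| = 2|z + 8|.
Thus it suffices that |z + 8| < ε/2.
Choosing δ = ε/2 gives |(-2z) − 16| = 2|z + 8| < ε whenever |z + 8| < δ.

δ = ε/2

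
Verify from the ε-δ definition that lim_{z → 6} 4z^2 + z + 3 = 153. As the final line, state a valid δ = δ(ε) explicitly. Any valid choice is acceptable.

Let ε > 0 be given. We want δ > 0 such that 0 < |z − 6| < δ implies |(4z^2 + z + 3) − 153| < ε.
(4z^2 + z + 3) − 153 = 4z^2 + z - 150 = (z − 6)(4z + 25).
So |(4z^2 + z + 3) − 153| = |z − 6|·|4z + 25|.
Assume first that |z − 6| < 2, so |z| < 8. Then |4z + 25| ≤ 4·8 + 25 = 57.
Hence |(4z^2 + z + 3) − 153| ≤ 57|z − 6| < ε provided |z − 6| < ε/57.
Take δ = min(2, ε/57). Then 0 < |z − 6| < δ gives both |z − 6| < 2 and |z − 6| < ε/57, so |(4z^2 + z + 3) − 153| < ε.

δ = min(2, ε/57)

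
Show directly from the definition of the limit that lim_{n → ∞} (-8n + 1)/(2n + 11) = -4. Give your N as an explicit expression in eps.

Let eps > 0. For n ≥ 1, |(-8n + 1)/(2n + 11) + 4| = |90|/(2(2n + 11)) = 90/(2(2n + 11)).
Since 2n + 11 ≥ 2n for n ≥ 1, this is ≤ 90/(2·2n) = (45/2)/n.
So |(-8n + 1)/(2n + 11) + 4| < eps whenever n > (45/2)/eps.
Take N = (45/2)/eps. If n > N then |(-8n + 1)/(2n + 11) + 4| ≤ (45/2)/n < eps.

N = (45/2)/eps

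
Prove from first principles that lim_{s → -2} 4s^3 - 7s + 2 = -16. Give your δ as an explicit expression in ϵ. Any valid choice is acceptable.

Fix ϵ > 0. We want δ > 0 such that 0 < |s + 2| < δ implies |(4s^3 - 7s + 2) + 16| < ϵ.
(4s^3 - 7s + 2) + 16 = 4s^3 - 7s + 18 = (s + 2)(4s^2 - 8s + 9).
So |(4s^3 - 7s + 2) + 16| = |s + 2|·|4s^2 - 8s + 9|.
Require δ ≤ 1. Then |s + 2| < 1 gives |s| < 3, and by the triangle inequality |4s^2 - 8s + 9| ≤ 4·3^2 + 8·3 + 9 = 69.
Hence |(4s^3 - 7s + 2) + 16| ≤ 69|s + 2| < ϵ provided |s + 2| < ϵ/69.
Choosing δ = min(1, ϵ/69) ensures both conditions, hence |(4s^3 - 7s + 2) + 16| < ϵ.

δ = min(1, ϵ/69)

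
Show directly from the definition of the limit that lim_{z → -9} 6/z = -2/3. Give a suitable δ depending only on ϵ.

δ = min(9/2, (27/4)ϵ)

Suppose ϵ > 0. We seek δ > 0 such that 0 < |z + 9| < δ implies |6/z + 2/3| < ϵ.
|6/z + 2/3| = 6·|-9 − z|/(9·|z|) = 6|z + 9|/(9|z|).
Restrict δ ≤ 9/2. Then |z + 9| < 9/2 gives |z| > 9/2, so 9|z| > 81/2.
Then |6/z + 2/3| < 6|z + 9|/(81/2), which is < ϵ when |z + 9| < (27/4)ϵ.
Take δ = min(9/2, (27/4)ϵ). Then 0 < |z + 9| < δ gives both |z + 9| < 9/2 and |z + 9| < (27/4)ϵ, so |6/z + 2/3| < ϵ.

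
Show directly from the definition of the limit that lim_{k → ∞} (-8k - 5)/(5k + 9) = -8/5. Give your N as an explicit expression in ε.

N = (47/25)/ε

Fix ε > 0. For k ≥ 1, |(-8k - 5)/(5k + 9) + 8/5| = |47|/(5(5k + 9)) = 47/(5(5k + 9)).
Since 5k + 9 ≥ 5k for k ≥ 1, this is ≤ 47/(5·5k) = (47/25)/k.
So |(-8k - 5)/(5k + 9) + 8/5| < ε whenever k > (47/25)/ε.
Take N = (47/25)/ε. If k > N then |(-8k - 5)/(5k + 9) + 8/5| ≤ (47/25)/k < ε.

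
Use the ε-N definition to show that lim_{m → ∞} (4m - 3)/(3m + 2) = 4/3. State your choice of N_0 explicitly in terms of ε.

N_0 = (17/9)/ε

Fix ε > 0. For m ≥ 1, |(4m - 3)/(3m + 2) − (4/3)| = |-17|/(3(3m + 2)) = 17/(3(3m + 2)).
Since 3m + 2 ≥ 3m for m ≥ 1, this is ≤ 17/(3·3m) = (17/9)/m.
So |(4m - 3)/(3m + 2) − (4/3)| < ε whenever m > (17/9)/ε.
Take N_0 = (17/9)/ε. If m > N_0 then |(4m - 3)/(3m + 2) − (4/3)| ≤ (17/9)/m < ε.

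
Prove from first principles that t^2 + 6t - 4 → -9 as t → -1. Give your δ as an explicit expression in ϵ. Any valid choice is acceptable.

δ = min(1, ϵ/7)

Fix ϵ > 0. We want δ > 0 such that 0 < |t + 1| < δ implies |(t^2 + 6t - 4) + 9| < ϵ.
(t^2 + 6t - 4) + 9 = t^2 + 6t + 5 = (t + 1)(t + 5).
So |(t^2 + 6t - 4) + 9| = |t + 1|·|t + 5|.
Require δ ≤ 1. Then |t + 1| < 1 gives |t| < 2, and by the triangle inequality |t + 5| ≤ 2 + 5 = 7.
Hence |(t^2 + 6t - 4) + 9| ≤ 7|t + 1| < ϵ provided |t + 1| < ϵ/7.
Take δ = min(1, ϵ/7). Then 0 < |t + 1| < δ gives both |t + 1| < 1 and |t + 1| < ϵ/7, so |(t^2 + 6t - 4) + 9| < ϵ.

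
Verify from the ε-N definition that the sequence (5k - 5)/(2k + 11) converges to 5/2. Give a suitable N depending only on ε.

N = (65/4)/ε

Let ε > 0. For k ≥ 1, |(5k - 5)/(2k + 11) − (5/2)| = |-65|/(2(2k + 11)) = 65/(2(2k + 11)).
Since 2k + 11 ≥ 2k for k ≥ 1, this is ≤ 65/(2·2k) = (65/4)/k.
So |(5k - 5)/(2k + 11) − (5/2)| < ε whenever k > (65/4)/ε.
Take N = (65/4)/ε. If k > N then |(5k - 5)/(2k + 11) − (5/2)| ≤ (65/4)/k < ε.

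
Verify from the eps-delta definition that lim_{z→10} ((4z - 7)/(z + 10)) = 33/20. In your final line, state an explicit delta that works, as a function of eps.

delta = min(10, (200/47)eps)

Fix eps > 0. We want delta > 0 with 0 < |z − 10| < delta ⇒ |(4z - 7)/(z + 10) − (33/20)| < eps.
Combining over a common denominator, (4z - 7)/(z + 10) − (33/20) = [(4z - 7)·20 − 33·(z + 10)] / [20·(z + 10)] = 47(z − 10) / (20(z + 10)).
So |(4z - 7)/(z + 10) − (33/20)| = 47|z − 10| / (20·|z + 10|).
Require delta ≤ 10, so |z + 10| ≥ |20| − |z − 10| > 20 − 10 = 10.
Hence |(4z - 7)/(z + 10) − (33/20)| < 47|z − 10|/(20·10) = (47/200)|z − 10|, which is < eps once |z − 10| < (200/47)eps.
Take delta = min(10, (200/47)eps). Then 0 < |z − 10| < delta forces both bounds, so |(4z - 7)/(z + 10) − (33/20)| < eps.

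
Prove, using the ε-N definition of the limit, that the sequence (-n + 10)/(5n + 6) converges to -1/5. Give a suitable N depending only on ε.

N = (56/25)/ε

Fix ε > 0. For n ≥ 1, |(-n + 10)/(5n + 6) + 1/5| = |56|/(5(5n + 6)) = 56/(5(5n + 6)).
Since 5n + 6 ≥ 5n for n ≥ 1, this is ≤ 56/(5·5n) = (56/25)/n.
So |(-n + 10)/(5n + 6) + 1/5| < ε whenever n > (56/25)/ε.
Take N = (56/25)/ε. If n > N then |(-n + 10)/(5n + 6) + 1/5| ≤ (56/25)/n < ε.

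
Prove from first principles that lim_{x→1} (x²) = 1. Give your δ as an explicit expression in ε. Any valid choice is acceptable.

δ = min(1, ε/3)

Let ε > 0. We seek δ > 0 with 0 < |x − 1| < δ ⇒ |x² − 1| < ε.
Factor: x² − 1 = (x − 1)(x + 1), so |x² − 1| = |x − 1|·|x + 1|.
Restrict δ ≤ 1. Then |x − 1| < 1 gives |x| < 2, so by the triangle inequality |x + 1| ≤ 2 + 1 = 3.
Hence |x² − 1| ≤ 3|x − 1|, which is < ε once |x − 1| < ε/3.
Take δ = min(1, ε/3). If 0 < |x − 1| < δ then both bounds hold and |x² − 1| ≤ 3|x − 1| < 3·(ε/3) = ε.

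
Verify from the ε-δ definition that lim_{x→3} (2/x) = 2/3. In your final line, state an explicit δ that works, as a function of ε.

Let ε > 0. We seek δ > 0 such that 0 < |x − 3| < δ implies |2/x − (2/3)| < ε.
|2/x − (2/3)| = 2·|3 − x|/(3·|x|) = 2|x − 3|/(3|x|).
Require δ ≤ 3/2 so that |x| > 3 − 3/2 = 3/2, hence 3|x| > 9/2.
Then |2/x − (2/3)| < 2|x − 3|/(9/2), which is < ε when |x − 3| < (9/4)ε.
Take δ = min(3/2, (9/4)ε). Then 0 < |x − 3| < δ gives both |x − 3| < 3/2 and |x − 3| < (9/4)ε, so |2/x − (2/3)| < ε.

δ = min(3/2, (9/4)ε)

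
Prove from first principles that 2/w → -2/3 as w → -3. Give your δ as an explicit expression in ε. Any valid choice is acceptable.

Fix ε > 0. We seek δ > 0 such that 0 < |w + 3| < δ implies |2/w + 2/3| < ε.
|2/w + 2/3| = 2·|-3 − w|/(3·|w|) = 2|w + 3|/(3|w|).
Restrict δ ≤ 3/2. Then |w + 3| < 3/2 gives |w| > 3/2, so 3|w| > 9/2.
Then |2/w + 2/3| < 2|w + 3|/(9/2), which is < ε when |w + 3| < (9/4)ε.
Take δ = min(3/2, (9/4)ε). Then 0 < |w + 3| < δ gives both |w + 3| < 3/2 and |w + 3| < (9/4)ε, so |2/w + 2/3| < ε.

δ = min(3/2, (9/4)ε)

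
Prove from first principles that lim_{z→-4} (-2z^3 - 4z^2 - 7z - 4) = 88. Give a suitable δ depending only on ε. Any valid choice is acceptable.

Let ε > 0 be given. We want δ > 0 such that 0 < |z + 4| < δ implies |(-2z^3 - 4z^2 - 7z - 4) − 88| < ε.
(-2z^3 - 4z^2 - 7z - 4) − 88 = -2z^3 - 4z^2 - 7z - 92 = (z + 4)(-2z^2 + 4z - 23).
So |(-2z^3 - 4z^2 - 7z - 4) − 88| = |z + 4|·|-2z^2 + 4z - 23|.
Require δ ≤ 2. Then |z + 4| < 2 gives |z| < 6, and by the triangle inequality |-2z^2 + 4z - 23| ≤ 2·6^2 + 4·6 + 23 = 119.
Hence |(-2z^3 - 4z^2 - 7z - 4) − 88| ≤ 119|z + 4| < ε provided |z + 4| < ε/119.
Choosing δ = min(2, ε/119) ensures both conditions, hence |(-2z^3 - 4z^2 - 7z - 4) − 88| < ε.

δ = min(2, ε/119)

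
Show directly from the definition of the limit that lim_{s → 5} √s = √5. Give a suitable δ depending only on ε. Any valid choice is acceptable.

δ = min(5, √5·ε)

Fix ε > 0. We want δ > 0 such that 0 < |s − 5| < δ implies |√s − √5| < ε.
Rationalise: √s − √5 = (s − 5)/(√s + √5), so |√s − √5| = |s − 5|/(√s + √5).
Restrict δ ≤ 5 so that |s − 5| < 5 forces s > 0, and then √s + √5 > √5.
Hence |√s − √5| < |s − 5|/√5, which is < ε once |s − 5| < √5·ε.
Take δ = min(5, √5·ε). If 0 < |s − 5| < δ then s > 0 and |√s − √5| < |s − 5|/√5 < ε.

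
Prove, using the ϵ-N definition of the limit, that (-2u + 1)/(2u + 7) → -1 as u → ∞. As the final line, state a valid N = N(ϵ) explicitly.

N = 4/ϵ

Suppose ϵ > 0. We seek N > 0 such that u > N implies |(-2u + 1)/(2u + 7) + 1| < ϵ.
(-2u + 1)/(2u + 7) + 1 = (2(-2u + 1) − (-2)(2u + 7)) / (2(2u + 7)) = 16/(2(2u + 7)).
For u > 0 we have 2u + 7 > 2u, so |(-2u + 1)/(2u + 7) + 1| = 16/(2(2u + 7)) < 16/(2·2u) = 4/u.
Thus |(-2u + 1)/(2u + 7) + 1| < ϵ whenever u > 4/ϵ.
Take N = 4/ϵ. If u > N then |(-2u + 1)/(2u + 7) + 1| < 4/u < ϵ.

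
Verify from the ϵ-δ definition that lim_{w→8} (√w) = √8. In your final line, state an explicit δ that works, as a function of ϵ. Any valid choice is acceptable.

δ = min(8, √8·ϵ)

Let ϵ > 0. We want δ > 0 such that 0 < |w − 8| < δ implies |√w − √8| < ϵ.
Multiplying by the conjugate, |√w − √8| = |w − 8|/(√w + √8).
Restrict δ ≤ 8 so that |w − 8| < 8 forces w > 0, and then √w + √8 > √8.
Hence |√w − √8| < |w − 8|/√8, which is < ϵ once |w − 8| < √8·ϵ.
Take δ = min(8, √8·ϵ). If 0 < |w − 8| < δ then w > 0 and |√w − √8| < |w − 8|/√8 < ϵ.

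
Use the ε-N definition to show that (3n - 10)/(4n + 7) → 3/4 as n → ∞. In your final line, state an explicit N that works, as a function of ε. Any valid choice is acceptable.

N = (61/16)/ε

Suppose ε > 0. For n ≥ 1, |(3n - 10)/(4n + 7) − (3/4)| = |-61|/(4(4n + 7)) = 61/(4(4n + 7)).
Since 4n + 7 ≥ 4n for n ≥ 1, this is ≤ 61/(4·4n) = (61/16)/n.
So |(3n - 10)/(4n + 7) − (3/4)| < ε whenever n > (61/16)/ε.
Take N = (61/16)/ε. If n > N then |(3n - 10)/(4n + 7) − (3/4)| ≤ (61/16)/n < ε.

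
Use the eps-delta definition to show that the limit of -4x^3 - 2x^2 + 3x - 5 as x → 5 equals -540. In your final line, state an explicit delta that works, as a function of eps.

Let eps > 0 be given. We want delta > 0 such that 0 < |x − 5| < delta implies |(-4x^3 - 2x^2 + 3x - 5) + 540| < eps.
(-4x^3 - 2x^2 + 3x - 5) + 540 = -4x^3 - 2x^2 + 3x + 535 = (x − 5)(-4x^2 - 22x - 107).
So |(-4x^3 - 2x^2 + 3x - 5) + 540| = |x − 5|·|-4x^2 - 22x - 107|.
Require delta ≤ 2. Then |x − 5| < 2 gives |x| < 7, and by the triangle inequality |-4x^2 - 22x - 107| ≤ 4·7^2 + 22·7 + 107 = 457.
Hence |(-4x^3 - 2x^2 + 3x - 5) + 540| ≤ 457|x − 5| < eps provided |x − 5| < eps/457.
Take delta = min(2, eps/457). Then 0 < |x − 5| < delta gives both |x − 5| < 2 and |x − 5| < eps/457, so |(-4x^3 - 2x^2 + 3x - 5) + 540| < eps.

delta = min(2, eps/457)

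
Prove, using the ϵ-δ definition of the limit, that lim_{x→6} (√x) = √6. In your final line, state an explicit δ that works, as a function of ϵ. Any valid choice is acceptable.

Suppose ϵ > 0. We want δ > 0 such that 0 < |x − 6| < δ implies |√x − √6| < ϵ.
Multiplying by the conjugate, |√x − √6| = |x − 6|/(√x + √6).
Restrict δ ≤ 6 so that |x − 6| < 6 forces x > 0, and then √x + √6 > √6.
Hence |√x − √6| < |x − 6|/√6, which is < ϵ once |x − 6| < √6·ϵ.
Take δ = min(6, √6·ϵ). If 0 < |x − 6| < δ then x > 0 and |√x − √6| < |x − 6|/√6 < ϵ.

δ = min(6, √6·ϵ)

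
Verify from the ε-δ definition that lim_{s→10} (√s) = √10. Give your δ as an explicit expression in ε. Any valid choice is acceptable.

Let ε > 0. We want δ > 0 such that 0 < |s − 10| < δ implies |√s − √10| < ε.
Multiplying by the conjugate, |√s − √10| = |s − 10|/(√s + √10).
Restrict δ ≤ 10 so that |s − 10| < 10 forces s > 0, and then √s + √10 > √10.
Hence |√s − √10| < |s − 10|/√10, which is < ε once |s − 10| < √10·ε.
Take δ = min(10, √10·ε). If 0 < |s − 10| < δ then s > 0 and |√s − √10| < |s − 10|/√10 < ε.

δ = min(10, √10·ε)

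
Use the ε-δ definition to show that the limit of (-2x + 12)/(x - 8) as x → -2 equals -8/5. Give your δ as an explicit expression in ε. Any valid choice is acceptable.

δ = min(5, (25/2)ε)

Suppose ε > 0. We want δ > 0 with 0 < |x + 2| < δ ⇒ |(-2x + 12)/(x - 8) + 8/5| < ε.
Combining over a common denominator, (-2x + 12)/(x - 8) + 8/5 = [(-2x + 12)·(-10) − 16·(x - 8)] / [(-10)·(x - 8)] = 4(x + 2) / ((-10)(x - 8)).
So |(-2x + 12)/(x - 8) + 8/5| = 4|x + 2| / (10·|x − 8|).
Require δ ≤ 5, so |x − 8| ≥ |-10| − |x + 2| > 10 − 5 = 5.
Hence |(-2x + 12)/(x - 8) + 8/5| < 4|x + 2|/(10·5) = (2/25)|x + 2|, which is < ε once |x + 2| < (25/2)ε.
Take δ = min(5, (25/2)ε). Then 0 < |x + 2| < δ forces both bounds, so |(-2x + 12)/(x - 8) + 8/5| < ε.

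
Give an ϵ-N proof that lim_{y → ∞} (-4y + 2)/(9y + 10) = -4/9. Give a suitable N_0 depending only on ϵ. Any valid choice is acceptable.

Let ϵ > 0. We seek N_0 > 0 such that y > N_0 implies |(-4y + 2)/(9y + 10) + 4/9| < ϵ.
(-4y + 2)/(9y + 10) + 4/9 = (9(-4y + 2) − (-4)(9y + 10)) / (9(9y + 10)) = 58/(9(9y + 10)).
For y > 0 we have 9y + 10 > 9y, so |(-4y + 2)/(9y + 10) + 4/9| = 58/(9(9y + 10)) < 58/(9·9y) = (58/81)/y.
Thus |(-4y + 2)/(9y + 10) + 4/9| < ϵ whenever y > (58/81)/ϵ.
Take N_0 = (58/81)/ϵ. If y > N_0 then |(-4y + 2)/(9y + 10) + 4/9| < (58/81)/y < ϵ.

N_0 = (58/81)/ϵ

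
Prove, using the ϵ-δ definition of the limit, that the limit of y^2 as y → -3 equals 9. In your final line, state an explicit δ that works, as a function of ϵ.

Let ϵ > 0 be given. We seek δ > 0 with 0 < |y + 3| < δ ⇒ |y^2 − 9| < ϵ.
Factor: y^2 − 9 = (y + 3)(y - 3), so |y^2 − 9| = |y + 3|·|y - 3|.
Restrict δ ≤ 2. Then |y + 3| < 2 gives |y| < 5, so by the triangle inequality |y - 3| ≤ 5 + 3 = 8.
Hence |y^2 − 9| ≤ 8|y + 3|, which is < ϵ once |y + 3| < ϵ/8.
Take δ = min(2, ϵ/8). If 0 < |y + 3| < δ then both bounds hold and |y^2 − 9| ≤ 8|y + 3| < 8·(ϵ/8) = ϵ.

δ = min(2, ϵ/8)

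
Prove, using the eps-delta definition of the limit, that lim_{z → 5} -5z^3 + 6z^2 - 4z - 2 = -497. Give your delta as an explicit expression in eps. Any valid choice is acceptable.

delta = min(2, eps/477)

Suppose eps > 0. We want delta > 0 such that 0 < |z − 5| < delta implies |(-5z^3 + 6z^2 - 4z - 2) + 497| < eps.
(-5z^3 + 6z^2 - 4z - 2) + 497 = -5z^3 + 6z^2 - 4z + 495 = (z − 5)(-5z^2 - 19z - 99).
So |(-5z^3 + 6z^2 - 4z - 2) + 497| = |z − 5|·|-5z^2 - 19z - 99|.
Assume first that |z − 5| < 2, so |z| < 7. Then |-5z^2 - 19z - 99| ≤ 5·7^2 + 19·7 + 99 = 477.
Hence |(-5z^3 + 6z^2 - 4z - 2) + 497| ≤ 477|z − 5| < eps provided |z − 5| < eps/477.
Take delta = min(2, eps/477). Then 0 < |z − 5| < delta gives both |z − 5| < 2 and |z − 5| < eps/477, so |(-5z^3 + 6z^2 - 4z - 2) + 497| < eps.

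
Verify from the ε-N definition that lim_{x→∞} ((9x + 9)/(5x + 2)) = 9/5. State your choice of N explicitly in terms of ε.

N = (27/25)/ε

Let ε > 0 be given. We seek N > 0 such that x > N implies |(9x + 9)/(5x + 2) − (9/5)| < ε.
(9x + 9)/(5x + 2) − (9/5) = (5(9x + 9) − 9(5x + 2)) / (5(5x + 2)) = 27/(5(5x + 2)).
For x > 0 we have 5x + 2 > 5x, so |(9x + 9)/(5x + 2) − (9/5)| = 27/(5(5x + 2)) < 27/(5·5x) = (27/25)/x.
Thus |(9x + 9)/(5x + 2) − (9/5)| < ε whenever x > (27/25)/ε.
Take N = (27/25)/ε. If x > N then |(9x + 9)/(5x + 2) − (9/5)| < (27/25)/x < ε.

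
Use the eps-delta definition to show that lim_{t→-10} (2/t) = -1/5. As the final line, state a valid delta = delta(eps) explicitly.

Let eps > 0 be given. We seek delta > 0 such that 0 < |t + 10| < delta implies |2/t + 1/5| < eps.
|2/t + 1/5| = 2·|-10 − t|/(10·|t|) = 2|t + 10|/(10|t|).
Restrict delta ≤ 5. Then |t + 10| < 5 gives |t| > 5, so 10|t| > 50.
Then |2/t + 1/5| < 2|t + 10|/50, which is < eps when |t + 10| < 25eps.
Take delta = min(5, 25eps). Then 0 < |t + 10| < delta gives both |t + 10| < 5 and |t + 10| < 25eps, so |2/t + 1/5| < eps.

delta = min(5, 25eps)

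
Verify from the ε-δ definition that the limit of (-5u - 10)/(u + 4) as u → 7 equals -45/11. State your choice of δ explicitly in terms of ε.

Suppose ε > 0. We want δ > 0 with 0 < |u − 7| < δ ⇒ |(-5u - 10)/(u + 4) + 45/11| < ε.
Combining over a common denominator, (-5u - 10)/(u + 4) + 45/11 = [(-5u - 10)·11 − (-45)·(u + 4)] / [11·(u + 4)] = -10(u − 7) / (11(u + 4)).
So |(-5u - 10)/(u + 4) + 45/11| = 10|u − 7| / (11·|u + 4|).
Require δ ≤ 11/2, so |u + 4| ≥ |11| − |u − 7| > 11 − 11/2 = 11/2.
Hence |(-5u - 10)/(u + 4) + 45/11| < 10|u − 7|/(11·(11/2)) = (20/121)|u − 7|, which is < ε once |u − 7| < (121/20)ε.
Take δ = min(11/2, (121/20)ε). Then 0 < |u − 7| < δ forces both bounds, so |(-5u - 10)/(u + 4) + 45/11| < ε.

δ = min(11/2, (121/20)ε)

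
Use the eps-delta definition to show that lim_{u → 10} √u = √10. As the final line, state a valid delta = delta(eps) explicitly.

delta = min(10, √10·eps)

Let eps > 0 be given. We want delta > 0 such that 0 < |u − 10| < delta implies |√u − √10| < eps.
Multiplying by the conjugate, |√u − √10| = |u − 10|/(√u + √10).
Restrict delta ≤ 10 so that |u − 10| < 10 forces u > 0, and then √u + √10 > √10.
Hence |√u − √10| < |u − 10|/√10, which is < eps once |u − 10| < √10·eps.
Take delta = min(10, √10·eps). If 0 < |u − 10| < delta then u > 0 and |√u − √10| < |u − 10|/√10 < eps.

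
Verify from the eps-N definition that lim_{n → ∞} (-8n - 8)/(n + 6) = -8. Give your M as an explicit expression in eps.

Let eps > 0. For n ≥ 1, |(-8n - 8)/(n + 6) + 8| = |40|/((n + 6)) = 40/((n + 6)).
Since n + 6 ≥ n for n ≥ 1, this is ≤ 40/(n) = 40/n.
So |(-8n - 8)/(n + 6) + 8| < eps whenever n > 40/eps.
Take M = 40/eps. If n > M then |(-8n - 8)/(n + 6) + 8| ≤ 40/n < eps.

M = 40/eps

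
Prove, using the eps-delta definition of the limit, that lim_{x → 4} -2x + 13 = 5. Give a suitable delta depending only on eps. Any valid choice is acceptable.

Let eps > 0. We need delta > 0 so that 0 < |x − 4| < delta implies |(-2x + 13) − 5| < eps.
Since (-2x + 13) − 5 = -2(x − 4), we have |(-2x + 13) − 5| = 2|x − 4|.
So 2|x − 4| < eps exactly when |x − 4| < eps/2.
Choosing delta = eps/2 gives |(-2x + 13) − 5| = 2|x − 4| < eps whenever |x − 4| < delta.

delta = eps/2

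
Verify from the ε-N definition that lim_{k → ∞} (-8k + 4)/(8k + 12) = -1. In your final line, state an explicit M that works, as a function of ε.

M = 2/ε

Let ε > 0 be given. For k ≥ 1, |(-8k + 4)/(8k + 12) + 1| = |128|/(8(8k + 12)) = 128/(8(8k + 12)).
Since 8k + 12 ≥ 8k for k ≥ 1, this is ≤ 128/(8·8k) = 2/k.
So |(-8k + 4)/(8k + 12) + 1| < ε whenever k > 2/ε.
Take M = 2/ε. If k > M then |(-8k + 4)/(8k + 12) + 1| ≤ 2/k < ε.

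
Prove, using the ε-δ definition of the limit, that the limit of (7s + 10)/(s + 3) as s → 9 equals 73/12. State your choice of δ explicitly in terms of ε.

δ = min(6, (72/11)ε)

Fix ε > 0. We want δ > 0 with 0 < |s − 9| < δ ⇒ |(7s + 10)/(s + 3) − (73/12)| < ε.
Combining over a common denominator, (7s + 10)/(s + 3) − (73/12) = [(7s + 10)·12 − 73·(s + 3)] / [12·(s + 3)] = 11(s − 9) / (12(s + 3)).
So |(7s + 10)/(s + 3) − (73/12)| = 11|s − 9| / (12·|s + 3|).
Require δ ≤ 6, so |s + 3| ≥ |12| − |s − 9| > 12 − 6 = 6.
Hence |(7s + 10)/(s + 3) − (73/12)| < 11|s − 9|/(12·6) = (11/72)|s − 9|, which is < ε once |s − 9| < (72/11)ε.
Take δ = min(6, (72/11)ε). Then 0 < |s − 9| < δ forces both bounds, so |(7s + 10)/(s + 3) − (73/12)| < ε.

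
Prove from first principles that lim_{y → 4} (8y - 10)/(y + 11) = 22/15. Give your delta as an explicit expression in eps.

delta = min(15/2, (225/196)eps)

Suppose eps > 0. We want delta > 0 with 0 < |y − 4| < delta ⇒ |(8y - 10)/(y + 11) − (22/15)| < eps.
Combining over a common denominator, (8y - 10)/(y + 11) − (22/15) = [(8y - 10)·15 − 22·(y + 11)] / [15·(y + 11)] = 98(y − 4) / (15(y + 11)).
So |(8y - 10)/(y + 11) − (22/15)| = 98|y − 4| / (15·|y + 11|).
Require delta ≤ 15/2, so |y + 11| ≥ |15| − |y − 4| > 15 − 15/2 = 15/2.
Hence |(8y - 10)/(y + 11) − (22/15)| < 98|y − 4|/(15·(15/2)) = (196/225)|y − 4|, which is < eps once |y − 4| < (225/196)eps.
Take delta = min(15/2, (225/196)eps). Then 0 < |y − 4| < delta forces both bounds, so |(8y - 10)/(y + 11) − (22/15)| < eps.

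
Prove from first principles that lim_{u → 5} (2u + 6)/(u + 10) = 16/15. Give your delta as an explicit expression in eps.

Suppose eps > 0. We want delta > 0 with 0 < |u − 5| < delta ⇒ |(2u + 6)/(u + 10) − (16/15)| < eps.
Combining over a common denominator, (2u + 6)/(u + 10) − (16/15) = [(2u + 6)·15 − 16·(u + 10)] / [15·(u + 10)] = 14(u − 5) / (15(u + 10)).
So |(2u + 6)/(u + 10) − (16/15)| = 14|u − 5| / (15·|u + 10|).
Restrict delta ≤ 15/2. Then |u − 5| < 15/2 gives |u + 10| = |(u − 5) + 15| ≥ 15 − 15/2 = 15/2.
Hence |(2u + 6)/(u + 10) − (16/15)| < 14|u − 5|/(15·(15/2)) = (28/225)|u − 5|, which is < eps once |u − 5| < (225/28)eps.
Take delta = min(15/2, (225/28)eps). Then 0 < |u − 5| < delta forces both bounds, so |(2u + 6)/(u + 10) − (16/15)| < eps.

delta = min(15/2, (225/28)eps)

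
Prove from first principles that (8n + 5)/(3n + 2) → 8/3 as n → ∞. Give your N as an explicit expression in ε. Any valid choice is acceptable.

N = (1/9)/ε

Suppose ε > 0. For n ≥ 1, |(8n + 5)/(3n + 2) − (8/3)| = |-1|/(3(3n + 2)) = 1/(3(3n + 2)).
Since 3n + 2 ≥ 3n for n ≥ 1, this is ≤ 1/(3·3n) = (1/9)/n.
So |(8n + 5)/(3n + 2) − (8/3)| < ε whenever n > (1/9)/ε.
Take N = (1/9)/ε. If n > N then |(8n + 5)/(3n + 2) − (8/3)| ≤ (1/9)/n < ε.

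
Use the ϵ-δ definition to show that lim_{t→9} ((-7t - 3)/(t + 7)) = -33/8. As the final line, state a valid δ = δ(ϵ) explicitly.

Let ϵ > 0. We want δ > 0 with 0 < |t − 9| < δ ⇒ |(-7t - 3)/(t + 7) + 33/8| < ϵ.
Combining over a common denominator, (-7t - 3)/(t + 7) + 33/8 = [(-7t - 3)·16 − (-66)·(t + 7)] / [16·(t + 7)] = -46(t − 9) / (16(t + 7)).
So |(-7t - 3)/(t + 7) + 33/8| = 46|t − 9| / (16·|t + 7|).
Require δ ≤ 8, so |t + 7| ≥ |16| − |t − 9| > 16 − 8 = 8.
Hence |(-7t - 3)/(t + 7) + 33/8| < 46|t − 9|/(16·8) = (23/64)|t − 9|, which is < ϵ once |t − 9| < (64/23)ϵ.
Take δ = min(8, (64/23)ϵ). Then 0 < |t − 9| < δ forces both bounds, so |(-7t - 3)/(t + 7) + 33/8| < ϵ.

δ = min(8, (64/23)ϵ)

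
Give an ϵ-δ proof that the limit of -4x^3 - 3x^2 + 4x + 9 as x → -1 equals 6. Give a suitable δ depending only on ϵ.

Let ϵ > 0. We want δ > 0 such that 0 < |x + 1| < δ implies |(-4x^3 - 3x^2 + 4x + 9) − 6| < ϵ.
(-4x^3 - 3x^2 + 4x + 9) − 6 = -4x^3 - 3x^2 + 4x + 3 = (x + 1)(-4x^2 + x + 3).
So |(-4x^3 - 3x^2 + 4x + 9) − 6| = |x + 1|·|-4x^2 + x + 3|.
Require δ ≤ 2. Then |x + 1| < 2 gives |x| < 3, and by the triangle inequality |-4x^2 + x + 3| ≤ 4·3^2 + 3 + 3 = 42.
Hence |(-4x^3 - 3x^2 + 4x + 9) − 6| ≤ 42|x + 1| < ϵ provided |x + 1| < ϵ/42.
Choosing δ = min(2, ϵ/42) ensures both conditions, hence |(-4x^3 - 3x^2 + 4x + 9) − 6| < ϵ.

δ = min(2, ϵ/42)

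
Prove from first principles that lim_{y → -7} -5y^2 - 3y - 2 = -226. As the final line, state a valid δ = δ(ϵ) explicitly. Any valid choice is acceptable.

Let ϵ > 0 be given. We want δ > 0 such that 0 < |y + 7| < δ implies |(-5y^2 - 3y - 2) + 226| < ϵ.
(-5y^2 - 3y - 2) + 226 = -5y^2 - 3y + 224 = (y + 7)(-5y + 32).
So |(-5y^2 - 3y - 2) + 226| = |y + 7|·|-5y + 32|.
Assume first that |y + 7| < 2, so |y| < 9. Then |-5y + 32| ≤ 5·9 + 32 = 77.
Hence |(-5y^2 - 3y - 2) + 226| ≤ 77|y + 7| < ϵ provided |y + 7| < ϵ/77.
Choosing δ = min(2, ϵ/77) ensures both conditions, hence |(-5y^2 - 3y - 2) + 226| < ϵ.

δ = min(2, ϵ/77)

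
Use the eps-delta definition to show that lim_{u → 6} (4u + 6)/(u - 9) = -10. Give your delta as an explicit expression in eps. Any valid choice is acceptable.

Fix eps > 0. We want delta > 0 with 0 < |u − 6| < delta ⇒ |(4u + 6)/(u - 9) + 10| < eps.
Combining over a common denominator, (4u + 6)/(u - 9) + 10 = [(4u + 6)·(-3) − 30·(u - 9)] / [(-3)·(u - 9)] = -42(u − 6) / ((-3)(u - 9)).
So |(4u + 6)/(u - 9) + 10| = 42|u − 6| / (3·|u − 9|).
Restrict delta ≤ 3/2. Then |u − 6| < 3/2 gives |u − 9| = |(u − 6) + (-3)| ≥ 3 − 3/2 = 3/2.
Hence |(4u + 6)/(u - 9) + 10| < 42|u − 6|/(3·(3/2)) = (28/3)|u − 6|, which is < eps once |u − 6| < (3/28)eps.
Take delta = min(3/2, (3/28)eps). Then 0 < |u − 6| < delta forces both bounds, so |(4u + 6)/(u - 9) + 10| < eps.

delta = min(3/2, (3/28)eps)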